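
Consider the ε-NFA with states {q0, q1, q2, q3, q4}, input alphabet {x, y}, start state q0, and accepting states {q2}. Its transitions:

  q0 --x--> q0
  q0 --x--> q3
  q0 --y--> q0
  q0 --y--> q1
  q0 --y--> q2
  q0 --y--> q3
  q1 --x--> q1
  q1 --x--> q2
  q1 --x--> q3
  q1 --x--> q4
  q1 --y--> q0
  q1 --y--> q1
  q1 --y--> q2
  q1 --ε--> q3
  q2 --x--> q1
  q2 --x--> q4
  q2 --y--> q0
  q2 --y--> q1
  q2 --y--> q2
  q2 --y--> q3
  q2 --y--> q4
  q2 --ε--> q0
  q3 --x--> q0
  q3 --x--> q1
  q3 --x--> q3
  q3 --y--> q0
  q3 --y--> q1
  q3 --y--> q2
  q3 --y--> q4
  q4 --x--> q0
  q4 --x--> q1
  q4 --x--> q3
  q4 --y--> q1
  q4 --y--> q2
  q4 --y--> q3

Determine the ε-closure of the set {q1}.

Begin with {q1}.
q1 →ε {q3}; add q3.
ε-closure = {q1, q3}.

{q1, q3}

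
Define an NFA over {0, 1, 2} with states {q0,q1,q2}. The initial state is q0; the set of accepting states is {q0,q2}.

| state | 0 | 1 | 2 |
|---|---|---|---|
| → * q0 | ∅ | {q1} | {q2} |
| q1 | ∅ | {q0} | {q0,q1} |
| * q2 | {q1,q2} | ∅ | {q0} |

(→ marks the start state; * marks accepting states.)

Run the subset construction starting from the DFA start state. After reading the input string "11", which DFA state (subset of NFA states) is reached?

{q0}

Start: {q0}.
δ(q0,1) = {q1}.
Union: {q1}.
After 1: {q1}.
δ(q1,1) = {q0}.
Union: {q0}.
After 1: {q0}.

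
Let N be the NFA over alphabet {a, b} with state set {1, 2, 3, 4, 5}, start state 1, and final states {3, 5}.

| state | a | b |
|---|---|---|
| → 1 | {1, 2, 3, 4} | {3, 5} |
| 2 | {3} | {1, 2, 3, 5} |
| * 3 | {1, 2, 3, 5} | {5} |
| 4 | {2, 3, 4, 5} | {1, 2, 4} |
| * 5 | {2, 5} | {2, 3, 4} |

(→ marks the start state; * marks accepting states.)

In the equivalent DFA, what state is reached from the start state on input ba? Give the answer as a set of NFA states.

{1, 2, 3, 5}

Start: {1}.
δ(1,b) = {3, 5}.
Union: {3, 5}.
After b: {3, 5}.
δ(3,a) = {1, 2, 3, 5}; δ(5,a) = {2, 5}.
Union: {1, 2, 3, 5}.
After a: {1, 2, 3, 5}.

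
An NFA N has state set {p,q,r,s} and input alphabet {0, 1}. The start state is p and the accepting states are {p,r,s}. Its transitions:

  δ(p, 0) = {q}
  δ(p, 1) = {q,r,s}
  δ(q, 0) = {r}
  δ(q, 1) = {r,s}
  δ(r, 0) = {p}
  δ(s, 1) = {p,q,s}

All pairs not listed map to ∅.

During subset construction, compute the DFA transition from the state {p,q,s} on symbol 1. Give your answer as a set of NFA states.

{p,q,r,s}

δ(p,1) = {q,r,s}; δ(q,1) = {r,s}; δ(s,1) = {p,q,s}.
Union: {p,q,r,s}.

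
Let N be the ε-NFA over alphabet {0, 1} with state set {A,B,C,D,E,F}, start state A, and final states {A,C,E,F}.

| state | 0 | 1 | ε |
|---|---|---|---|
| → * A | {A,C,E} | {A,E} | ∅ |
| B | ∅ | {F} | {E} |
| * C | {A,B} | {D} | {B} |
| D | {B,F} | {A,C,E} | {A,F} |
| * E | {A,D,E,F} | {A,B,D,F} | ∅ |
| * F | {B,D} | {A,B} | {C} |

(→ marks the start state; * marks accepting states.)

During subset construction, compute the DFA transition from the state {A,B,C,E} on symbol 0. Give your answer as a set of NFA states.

δ(A,0) = {A,C,E}; δ(B,0) = ∅; δ(C,0) = {A,B}; δ(E,0) = {A,D,E,F}.
Union: {A,B,C,D,E,F}.

{A,B,C,D,E,F}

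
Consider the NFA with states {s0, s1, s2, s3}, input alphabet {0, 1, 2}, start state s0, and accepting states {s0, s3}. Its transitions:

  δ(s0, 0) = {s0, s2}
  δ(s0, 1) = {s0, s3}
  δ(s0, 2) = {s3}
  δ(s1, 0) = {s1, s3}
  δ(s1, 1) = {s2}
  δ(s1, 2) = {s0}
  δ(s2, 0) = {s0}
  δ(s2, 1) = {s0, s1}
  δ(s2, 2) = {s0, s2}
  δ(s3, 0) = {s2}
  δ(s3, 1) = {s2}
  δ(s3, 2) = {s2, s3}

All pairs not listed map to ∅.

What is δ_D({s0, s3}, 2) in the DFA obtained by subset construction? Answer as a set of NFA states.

{s2, s3}

δ(s0,2) = {s3}; δ(s3,2) = {s2, s3}.
Union: {s2, s3}.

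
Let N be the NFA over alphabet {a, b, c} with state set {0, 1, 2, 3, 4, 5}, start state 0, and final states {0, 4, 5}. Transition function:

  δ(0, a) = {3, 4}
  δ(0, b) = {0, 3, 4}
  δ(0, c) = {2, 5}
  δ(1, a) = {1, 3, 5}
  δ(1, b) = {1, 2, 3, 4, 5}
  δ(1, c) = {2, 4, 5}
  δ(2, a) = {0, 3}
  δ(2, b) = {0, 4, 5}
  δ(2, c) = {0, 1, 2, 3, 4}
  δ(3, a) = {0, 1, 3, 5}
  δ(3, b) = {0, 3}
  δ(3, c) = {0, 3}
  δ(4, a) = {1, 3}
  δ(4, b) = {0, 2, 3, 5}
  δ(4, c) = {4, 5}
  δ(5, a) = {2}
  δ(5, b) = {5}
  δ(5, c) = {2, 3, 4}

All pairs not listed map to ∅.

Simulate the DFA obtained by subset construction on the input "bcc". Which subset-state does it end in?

{0, 1, 2, 3, 4, 5}

Start: {0}.
δ(0,b) = {0, 3, 4}.
Union: {0, 3, 4}.
After b: {0, 3, 4}.
δ(0,c) = {2, 5}; δ(3,c) = {0, 3}; δ(4,c) = {4, 5}.
Union: {0, 2, 3, 4, 5}.
After c: {0, 2, 3, 4, 5}.
δ(0,c) = {2, 5}; δ(2,c) = {0, 1, 2, 3, 4}; δ(3,c) = {0, 3}; δ(4,c) = {4, 5}; δ(5,c) = {2, 3, 4}.
Union: {0, 1, 2, 3, 4, 5}.
After c: {0, 1, 2, 3, 4, 5}.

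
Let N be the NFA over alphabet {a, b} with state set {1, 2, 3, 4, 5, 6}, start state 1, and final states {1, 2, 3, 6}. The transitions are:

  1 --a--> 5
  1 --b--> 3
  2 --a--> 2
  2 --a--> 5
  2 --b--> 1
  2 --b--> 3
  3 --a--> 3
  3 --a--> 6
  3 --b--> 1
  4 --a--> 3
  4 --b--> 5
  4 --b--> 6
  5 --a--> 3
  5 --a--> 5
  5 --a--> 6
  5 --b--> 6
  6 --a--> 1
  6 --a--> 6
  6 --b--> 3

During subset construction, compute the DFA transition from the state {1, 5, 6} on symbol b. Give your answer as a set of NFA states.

{3, 6}

δ(1,b) = {3}; δ(5,b) = {6}; δ(6,b) = {3}.
Union: {3, 6}.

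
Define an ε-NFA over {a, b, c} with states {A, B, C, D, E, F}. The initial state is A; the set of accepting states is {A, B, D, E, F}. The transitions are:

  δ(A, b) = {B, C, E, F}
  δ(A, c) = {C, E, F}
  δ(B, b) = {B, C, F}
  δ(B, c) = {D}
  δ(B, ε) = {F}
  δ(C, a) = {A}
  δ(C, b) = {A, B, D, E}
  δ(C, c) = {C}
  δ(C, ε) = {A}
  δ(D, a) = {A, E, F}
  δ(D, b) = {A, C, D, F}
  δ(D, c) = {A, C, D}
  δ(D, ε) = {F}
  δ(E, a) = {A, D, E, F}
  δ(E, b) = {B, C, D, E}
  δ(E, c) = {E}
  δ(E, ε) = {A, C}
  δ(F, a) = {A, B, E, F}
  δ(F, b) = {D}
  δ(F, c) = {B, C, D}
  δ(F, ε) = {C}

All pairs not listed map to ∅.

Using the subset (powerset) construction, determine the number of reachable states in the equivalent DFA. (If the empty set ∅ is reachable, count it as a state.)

5

Start state of the DFA: {A} (ε-closure of the NFA start).
{A} --a--> ∅  [new]
{A} --b--> {A, B, C, E, F}  [new]
{A} --c--> {A, C, E, F}  [new]
∅ --a--> ∅  [seen]
∅ --b--> ∅  [seen]
∅ --c--> ∅  [seen]
{A, B, C, E, F} --a--> {A, B, C, D, E, F}  [new]
{A, B, C, E, F} --b--> {A, B, C, D, E, F}  [seen]
{A, B, C, E, F} --c--> {A, B, C, D, E, F}  [seen]
{A, C, E, F} --a--> {A, B, C, D, E, F}  [seen]
{A, C, E, F} --b--> {A, B, C, D, E, F}  [seen]
{A, C, E, F} --c--> {A, B, C, D, E, F}  [seen]
{A, B, C, D, E, F} --a--> {A, B, C, D, E, F}  [seen]
{A, B, C, D, E, F} --b--> {A, B, C, D, E, F}  [seen]
{A, B, C, D, E, F} --c--> {A, B, C, D, E, F}  [seen]
Reachable DFA states: {A}, ∅, {A, B, C, E, F}, {A, C, E, F}, {A, B, C, D, E, F}.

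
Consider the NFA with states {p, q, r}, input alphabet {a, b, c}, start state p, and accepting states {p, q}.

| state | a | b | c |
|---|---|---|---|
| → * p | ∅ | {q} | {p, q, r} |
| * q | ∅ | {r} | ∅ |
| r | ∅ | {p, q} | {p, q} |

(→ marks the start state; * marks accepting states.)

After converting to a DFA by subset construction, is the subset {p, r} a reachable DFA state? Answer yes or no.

Start state of the DFA: {p}.
{p} --a--> ∅  [new]
{p} --b--> {q}  [new]
{p} --c--> {p, q, r}  [new]
∅ --a--> ∅  [seen]
∅ --b--> ∅  [seen]
∅ --c--> ∅  [seen]
{q} --a--> ∅  [seen]
{q} --b--> {r}  [new]
{q} --c--> ∅  [seen]
{p, q, r} --a--> ∅  [seen]
{p, q, r} --b--> {p, q, r}  [seen]
{p, q, r} --c--> {p, q, r}  [seen]
{r} --a--> ∅  [seen]
{r} --b--> {p, q}  [new]
{r} --c--> {p, q}  [seen]
{p, q} --a--> ∅  [seen]
{p, q} --b--> {q, r}  [new]
{p, q} --c--> {p, q, r}  [seen]
{q, r} --a--> ∅  [seen]
{q, r} --b--> {p, q, r}  [seen]
{q, r} --c--> {p, q}  [seen]
Reachable DFA states: {p}, ∅, {q}, {p, q, r}, {r}, {p, q}, {q, r}.
{p, r} is not among them.

no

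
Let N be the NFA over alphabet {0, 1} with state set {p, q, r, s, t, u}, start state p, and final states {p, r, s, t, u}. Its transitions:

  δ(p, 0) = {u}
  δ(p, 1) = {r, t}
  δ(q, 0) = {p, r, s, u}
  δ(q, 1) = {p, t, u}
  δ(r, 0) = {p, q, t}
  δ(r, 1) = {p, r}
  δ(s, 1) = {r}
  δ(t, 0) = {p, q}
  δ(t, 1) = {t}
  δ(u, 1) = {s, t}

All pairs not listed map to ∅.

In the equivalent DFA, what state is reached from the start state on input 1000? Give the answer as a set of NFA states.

{p, q, r, s, t, u}

Start: {p}.
δ(p,1) = {r, t}.
Union: {r, t}.
After 1: {r, t}.
δ(r,0) = {p, q, t}; δ(t,0) = {p, q}.
Union: {p, q, t}.
After 0: {p, q, t}.
δ(p,0) = {u}; δ(q,0) = {p, r, s, u}; δ(t,0) = {p, q}.
Union: {p, q, r, s, u}.
After 0: {p, q, r, s, u}.
δ(p,0) = {u}; δ(q,0) = {p, r, s, u}; δ(r,0) = {p, q, t}; δ(s,0) = ∅; δ(u,0) = ∅.
Union: {p, q, r, s, t, u}.
After 0: {p, q, r, s, t, u}.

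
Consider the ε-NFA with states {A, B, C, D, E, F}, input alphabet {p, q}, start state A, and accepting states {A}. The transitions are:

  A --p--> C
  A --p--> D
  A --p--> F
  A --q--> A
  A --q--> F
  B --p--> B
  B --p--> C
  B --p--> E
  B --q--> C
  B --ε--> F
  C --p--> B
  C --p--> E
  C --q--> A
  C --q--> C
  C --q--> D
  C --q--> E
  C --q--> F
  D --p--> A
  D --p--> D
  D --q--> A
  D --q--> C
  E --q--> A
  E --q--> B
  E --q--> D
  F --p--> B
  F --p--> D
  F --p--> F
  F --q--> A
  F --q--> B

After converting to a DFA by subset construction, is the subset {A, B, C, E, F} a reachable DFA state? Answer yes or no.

no

Start state of the DFA: {A} (ε-closure of the NFA start).
{A} --p--> {C, D, F}  [new]
{A} --q--> {A, F}  [new]
{C, D, F} --p--> {A, B, D, E, F}  [new]
{C, D, F} --q--> {A, B, C, D, E, F}  [new]
{A, F} --p--> {B, C, D, F}  [new]
{A, F} --q--> {A, B, F}  [new]
{A, B, D, E, F} --p--> {A, B, C, D, E, F}  [seen]
{A, B, D, E, F} --q--> {A, B, C, D, F}  [new]
{A, B, C, D, E, F} --p--> {A, B, C, D, E, F}  [seen]
{A, B, C, D, E, F} --q--> {A, B, C, D, E, F}  [seen]
{B, C, D, F} --p--> {A, B, C, D, E, F}  [seen]
{B, C, D, F} --q--> {A, B, C, D, E, F}  [seen]
{A, B, F} --p--> {B, C, D, E, F}  [new]
{A, B, F} --q--> {A, B, C, F}  [new]
{A, B, C, D, F} --p--> {A, B, C, D, E, F}  [seen]
{A, B, C, D, F} --q--> {A, B, C, D, E, F}  [seen]
{B, C, D, E, F} --p--> {A, B, C, D, E, F}  [seen]
{B, C, D, E, F} --q--> {A, B, C, D, E, F}  [seen]
{A, B, C, F} --p--> {B, C, D, E, F}  [seen]
{A, B, C, F} --q--> {A, B, C, D, E, F}  [seen]
Reachable DFA states: {A}, {C, D, F}, {A, F}, {A, B, D, E, F}, {A, B, C, D, E, F}, {B, C, D, F}, {A, B, F}, {A, B, C, D, F}, {B, C, D, E, F}, {A, B, C, F}.
{A, B, C, E, F} is not among them.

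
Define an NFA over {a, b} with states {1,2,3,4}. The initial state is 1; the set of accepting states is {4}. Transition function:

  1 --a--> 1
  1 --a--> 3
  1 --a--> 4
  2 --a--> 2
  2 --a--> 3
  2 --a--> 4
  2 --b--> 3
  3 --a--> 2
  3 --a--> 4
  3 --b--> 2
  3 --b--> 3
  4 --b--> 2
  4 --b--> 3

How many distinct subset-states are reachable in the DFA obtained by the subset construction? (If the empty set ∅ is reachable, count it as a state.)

Start state of the DFA: {1}.
{1} --a--> {1,3,4}  [new]
{1} --b--> ∅  [new]
{1,3,4} --a--> {1,2,3,4}  [new]
{1,3,4} --b--> {2,3}  [new]
∅ --a--> ∅  [seen]
∅ --b--> ∅  [seen]
{1,2,3,4} --a--> {1,2,3,4}  [seen]
{1,2,3,4} --b--> {2,3}  [seen]
{2,3} --a--> {2,3,4}  [new]
{2,3} --b--> {2,3}  [seen]
{2,3,4} --a--> {2,3,4}  [seen]
{2,3,4} --b--> {2,3}  [seen]
Reachable DFA states: {1}, {1,3,4}, ∅, {1,2,3,4}, {2,3}, {2,3,4}.

6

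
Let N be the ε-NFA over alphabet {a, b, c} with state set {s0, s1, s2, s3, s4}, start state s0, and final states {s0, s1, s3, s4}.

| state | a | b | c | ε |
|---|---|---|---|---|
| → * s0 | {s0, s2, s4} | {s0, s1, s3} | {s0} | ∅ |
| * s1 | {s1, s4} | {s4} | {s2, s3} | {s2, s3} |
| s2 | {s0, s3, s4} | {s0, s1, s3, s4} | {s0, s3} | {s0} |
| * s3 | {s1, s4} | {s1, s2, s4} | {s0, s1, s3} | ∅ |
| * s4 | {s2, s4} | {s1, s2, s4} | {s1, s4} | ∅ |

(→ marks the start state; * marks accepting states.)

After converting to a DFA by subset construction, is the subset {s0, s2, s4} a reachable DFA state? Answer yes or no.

Start state of the DFA: {s0} (ε-closure of the NFA start).
{s0} --a--> {s0, s2, s4}  [new]
{s0} --b--> {s0, s1, s2, s3}  [new]
{s0} --c--> {s0}  [seen]
{s0, s2, s4} --a--> {s0, s2, s3, s4}  [new]
{s0, s2, s4} --b--> {s0, s1, s2, s3, s4}  [new]
{s0, s2, s4} --c--> {s0, s1, s2, s3, s4}  [seen]
{s0, s1, s2, s3} --a--> {s0, s1, s2, s3, s4}  [seen]
{s0, s1, s2, s3} --b--> {s0, s1, s2, s3, s4}  [seen]
{s0, s1, s2, s3} --c--> {s0, s1, s2, s3}  [seen]
{s0, s2, s3, s4} --a--> {s0, s1, s2, s3, s4}  [seen]
{s0, s2, s3, s4} --b--> {s0, s1, s2, s3, s4}  [seen]
{s0, s2, s3, s4} --c--> {s0, s1, s2, s3, s4}  [seen]
{s0, s1, s2, s3, s4} --a--> {s0, s1, s2, s3, s4}  [seen]
{s0, s1, s2, s3, s4} --b--> {s0, s1, s2, s3, s4}  [seen]
{s0, s1, s2, s3, s4} --c--> {s0, s1, s2, s3, s4}  [seen]
Reachable DFA states: {s0}, {s0, s2, s4}, {s0, s1, s2, s3}, {s0, s2, s3, s4}, {s0, s1, s2, s3, s4}.
{s0, s2, s4} is among them.

yes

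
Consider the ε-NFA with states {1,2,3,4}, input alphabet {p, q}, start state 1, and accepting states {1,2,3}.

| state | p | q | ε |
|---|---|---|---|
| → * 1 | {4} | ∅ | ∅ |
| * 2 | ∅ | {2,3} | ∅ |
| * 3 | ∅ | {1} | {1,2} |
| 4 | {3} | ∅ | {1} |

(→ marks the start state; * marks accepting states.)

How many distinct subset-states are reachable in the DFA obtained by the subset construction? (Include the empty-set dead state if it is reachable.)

Start state of the DFA: {1} (ε-closure of the NFA start).
{1} --p--> {1,4}  [new]
{1} --q--> ∅  [new]
{1,4} --p--> {1,2,3,4}  [new]
{1,4} --q--> ∅  [seen]
∅ --p--> ∅  [seen]
∅ --q--> ∅  [seen]
{1,2,3,4} --p--> {1,2,3,4}  [seen]
{1,2,3,4} --q--> {1,2,3}  [new]
{1,2,3} --p--> {1,4}  [seen]
{1,2,3} --q--> {1,2,3}  [seen]
Reachable DFA states: {1}, {1,4}, ∅, {1,2,3,4}, {1,2,3}.

5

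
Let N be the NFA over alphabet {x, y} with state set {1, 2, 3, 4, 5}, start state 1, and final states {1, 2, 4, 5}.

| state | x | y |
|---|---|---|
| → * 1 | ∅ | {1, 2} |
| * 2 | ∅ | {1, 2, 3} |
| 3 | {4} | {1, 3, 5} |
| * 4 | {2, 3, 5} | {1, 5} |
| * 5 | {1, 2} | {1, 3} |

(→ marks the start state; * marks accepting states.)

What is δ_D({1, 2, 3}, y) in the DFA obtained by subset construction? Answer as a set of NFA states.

δ(1,y) = {1, 2}; δ(2,y) = {1, 2, 3}; δ(3,y) = {1, 3, 5}.
Union: {1, 2, 3, 5}.

{1, 2, 3, 5}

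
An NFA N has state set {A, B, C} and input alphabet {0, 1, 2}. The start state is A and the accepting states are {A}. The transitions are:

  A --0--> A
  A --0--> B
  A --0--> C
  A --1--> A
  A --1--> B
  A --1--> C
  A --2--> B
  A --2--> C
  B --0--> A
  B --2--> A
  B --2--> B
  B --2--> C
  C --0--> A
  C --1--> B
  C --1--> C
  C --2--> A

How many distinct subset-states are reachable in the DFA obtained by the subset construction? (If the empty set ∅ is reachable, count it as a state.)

Start state of the DFA: {A}.
{A} --0--> {A, B, C}  [new]
{A} --1--> {A, B, C}  [seen]
{A} --2--> {B, C}  [new]
{A, B, C} --0--> {A, B, C}  [seen]
{A, B, C} --1--> {A, B, C}  [seen]
{A, B, C} --2--> {A, B, C}  [seen]
{B, C} --0--> {A}  [seen]
{B, C} --1--> {B, C}  [seen]
{B, C} --2--> {A, B, C}  [seen]
Reachable DFA states: {A}, {A, B, C}, {B, C}.

3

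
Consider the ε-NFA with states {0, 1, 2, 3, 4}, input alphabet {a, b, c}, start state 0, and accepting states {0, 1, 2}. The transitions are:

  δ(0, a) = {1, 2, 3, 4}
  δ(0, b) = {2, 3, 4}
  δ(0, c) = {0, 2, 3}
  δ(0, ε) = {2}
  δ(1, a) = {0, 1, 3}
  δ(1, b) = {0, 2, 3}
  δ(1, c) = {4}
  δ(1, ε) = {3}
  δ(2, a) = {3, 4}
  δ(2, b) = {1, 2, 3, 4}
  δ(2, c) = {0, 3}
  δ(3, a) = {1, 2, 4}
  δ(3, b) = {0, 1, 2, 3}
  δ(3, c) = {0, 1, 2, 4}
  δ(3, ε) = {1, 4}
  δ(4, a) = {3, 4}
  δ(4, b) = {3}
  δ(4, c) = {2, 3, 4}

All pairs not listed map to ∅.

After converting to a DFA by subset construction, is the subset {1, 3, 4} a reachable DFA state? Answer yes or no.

no

Start state of the DFA: {0, 2} (ε-closure of the NFA start).
{0, 2} --a--> {1, 2, 3, 4}  [new]
{0, 2} --b--> {1, 2, 3, 4}  [seen]
{0, 2} --c--> {0, 1, 2, 3, 4}  [new]
{1, 2, 3, 4} --a--> {0, 1, 2, 3, 4}  [seen]
{1, 2, 3, 4} --b--> {0, 1, 2, 3, 4}  [seen]
{1, 2, 3, 4} --c--> {0, 1, 2, 3, 4}  [seen]
{0, 1, 2, 3, 4} --a--> {0, 1, 2, 3, 4}  [seen]
{0, 1, 2, 3, 4} --b--> {0, 1, 2, 3, 4}  [seen]
{0, 1, 2, 3, 4} --c--> {0, 1, 2, 3, 4}  [seen]
Reachable DFA states: {0, 2}, {1, 2, 3, 4}, {0, 1, 2, 3, 4}.
{1, 3, 4} is not among them.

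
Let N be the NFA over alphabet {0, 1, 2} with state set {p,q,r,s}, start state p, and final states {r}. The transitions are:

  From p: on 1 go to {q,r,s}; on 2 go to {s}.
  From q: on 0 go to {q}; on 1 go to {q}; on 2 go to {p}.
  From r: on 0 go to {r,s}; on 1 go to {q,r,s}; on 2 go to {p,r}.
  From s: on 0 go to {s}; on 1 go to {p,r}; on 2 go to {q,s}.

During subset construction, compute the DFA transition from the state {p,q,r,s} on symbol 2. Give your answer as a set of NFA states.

{p,q,r,s}

δ(p,2) = {s}; δ(q,2) = {p}; δ(r,2) = {p,r}; δ(s,2) = {q,s}.
Union: {p,q,r,s}.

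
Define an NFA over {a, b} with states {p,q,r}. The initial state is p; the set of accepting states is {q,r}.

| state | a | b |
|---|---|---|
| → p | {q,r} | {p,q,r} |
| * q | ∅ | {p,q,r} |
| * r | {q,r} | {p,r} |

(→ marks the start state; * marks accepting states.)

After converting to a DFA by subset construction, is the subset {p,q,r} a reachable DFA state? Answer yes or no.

yes

Start state of the DFA: {p}.
{p} --a--> {q,r}  [new]
{p} --b--> {p,q,r}  [new]
{q,r} --a--> {q,r}  [seen]
{q,r} --b--> {p,q,r}  [seen]
{p,q,r} --a--> {q,r}  [seen]
{p,q,r} --b--> {p,q,r}  [seen]
Reachable DFA states: {p}, {q,r}, {p,q,r}.
{p,q,r} is among them.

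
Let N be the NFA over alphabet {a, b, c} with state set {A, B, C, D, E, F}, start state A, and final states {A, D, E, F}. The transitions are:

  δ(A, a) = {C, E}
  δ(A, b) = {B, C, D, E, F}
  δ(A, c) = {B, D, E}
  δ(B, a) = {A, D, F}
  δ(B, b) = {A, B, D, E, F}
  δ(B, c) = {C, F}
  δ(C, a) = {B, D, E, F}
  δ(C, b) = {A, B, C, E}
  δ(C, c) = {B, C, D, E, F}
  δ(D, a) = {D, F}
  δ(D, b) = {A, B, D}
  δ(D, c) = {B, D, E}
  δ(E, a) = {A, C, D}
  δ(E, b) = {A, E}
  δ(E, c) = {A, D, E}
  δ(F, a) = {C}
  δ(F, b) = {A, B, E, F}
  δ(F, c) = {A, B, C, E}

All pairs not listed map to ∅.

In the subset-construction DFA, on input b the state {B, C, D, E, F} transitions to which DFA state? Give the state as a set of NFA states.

{A, B, C, D, E, F}

δ(B,b) = {A, B, D, E, F}; δ(C,b) = {A, B, C, E}; δ(D,b) = {A, B, D}; δ(E,b) = {A, E}; δ(F,b) = {A, B, E, F}.
Union: {A, B, C, D, E, F}.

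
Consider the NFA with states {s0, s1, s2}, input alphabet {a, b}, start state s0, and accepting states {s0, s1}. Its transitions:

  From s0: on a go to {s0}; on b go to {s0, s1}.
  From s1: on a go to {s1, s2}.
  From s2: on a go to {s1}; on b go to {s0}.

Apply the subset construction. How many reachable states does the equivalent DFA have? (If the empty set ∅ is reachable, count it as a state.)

3

Start state of the DFA: {s0}.
{s0} --a--> {s0}  [seen]
{s0} --b--> {s0, s1}  [new]
{s0, s1} --a--> {s0, s1, s2}  [new]
{s0, s1} --b--> {s0, s1}  [seen]
{s0, s1, s2} --a--> {s0, s1, s2}  [seen]
{s0, s1, s2} --b--> {s0, s1}  [seen]
Reachable DFA states: {s0}, {s0, s1}, {s0, s1, s2}.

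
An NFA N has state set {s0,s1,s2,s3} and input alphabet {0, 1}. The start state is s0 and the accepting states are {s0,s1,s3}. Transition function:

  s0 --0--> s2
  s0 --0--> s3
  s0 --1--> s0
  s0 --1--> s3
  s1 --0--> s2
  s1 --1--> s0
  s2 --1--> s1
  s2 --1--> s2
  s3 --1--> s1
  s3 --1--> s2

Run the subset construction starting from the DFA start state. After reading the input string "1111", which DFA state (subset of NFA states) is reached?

{s0,s1,s2,s3}

Start: {s0}.
δ(s0,1) = {s0,s3}.
Union: {s0,s3}.
After 1: {s0,s3}.
δ(s0,1) = {s0,s3}; δ(s3,1) = {s1,s2}.
Union: {s0,s1,s2,s3}.
After 1: {s0,s1,s2,s3}.
δ(s0,1) = {s0,s3}; δ(s1,1) = {s0}; δ(s2,1) = {s1,s2}; δ(s3,1) = {s1,s2}.
Union: {s0,s1,s2,s3}.
After 1: {s0,s1,s2,s3}.
δ(s0,1) = {s0,s3}; δ(s1,1) = {s0}; δ(s2,1) = {s1,s2}; δ(s3,1) = {s1,s2}.
Union: {s0,s1,s2,s3}.
After 1: {s0,s1,s2,s3}.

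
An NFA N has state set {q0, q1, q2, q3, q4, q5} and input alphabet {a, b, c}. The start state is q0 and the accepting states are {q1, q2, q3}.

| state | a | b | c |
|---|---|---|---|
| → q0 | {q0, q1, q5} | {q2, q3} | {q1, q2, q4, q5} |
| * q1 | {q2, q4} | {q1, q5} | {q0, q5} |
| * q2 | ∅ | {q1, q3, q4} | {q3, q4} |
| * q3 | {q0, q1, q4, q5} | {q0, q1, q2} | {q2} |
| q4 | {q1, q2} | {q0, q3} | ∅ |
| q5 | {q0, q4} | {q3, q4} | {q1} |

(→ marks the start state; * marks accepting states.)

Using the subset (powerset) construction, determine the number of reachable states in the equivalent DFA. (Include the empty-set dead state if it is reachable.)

Start state of the DFA: {q0}.
{q0} --a--> {q0, q1, q5}  [new]
{q0} --b--> {q2, q3}  [new]
{q0} --c--> {q1, q2, q4, q5}  [new]
{q0, q1, q5} --a--> {q0, q1, q2, q4, q5}  [new]
{q0, q1, q5} --b--> {q1, q2, q3, q4, q5}  [new]
{q0, q1, q5} --c--> {q0, q1, q2, q4, q5}  [seen]
{q2, q3} --a--> {q0, q1, q4, q5}  [new]
{q2, q3} --b--> {q0, q1, q2, q3, q4}  [new]
{q2, q3} --c--> {q2, q3, q4}  [new]
{q1, q2, q4, q5} --a--> {q0, q1, q2, q4}  [new]
{q1, q2, q4, q5} --b--> {q0, q1, q3, q4, q5}  [new]
{q1, q2, q4, q5} --c--> {q0, q1, q3, q4, q5}  [seen]
{q0, q1, q2, q4, q5} --a--> {q0, q1, q2, q4, q5}  [seen]
{q0, q1, q2, q4, q5} --b--> {q0, q1, q2, q3, q4, q5}  [new]
{q0, q1, q2, q4, q5} --c--> {q0, q1, q2, q3, q4, q5}  [seen]
{q1, q2, q3, q4, q5} --a--> {q0, q1, q2, q4, q5}  [seen]
{q1, q2, q3, q4, q5} --b--> {q0, q1, q2, q3, q4, q5}  [seen]
{q1, q2, q3, q4, q5} --c--> {q0, q1, q2, q3, q4, q5}  [seen]
{q0, q1, q4, q5} --a--> {q0, q1, q2, q4, q5}  [seen]
{q0, q1, q4, q5} --b--> {q0, q1, q2, q3, q4, q5}  [seen]
{q0, q1, q4, q5} --c--> {q0, q1, q2, q4, q5}  [seen]
{q0, q1, q2, q3, q4} --a--> {q0, q1, q2, q4, q5}  [seen]
{q0, q1, q2, q3, q4} --b--> {q0, q1, q2, q3, q4, q5}  [seen]
{q0, q1, q2, q3, q4} --c--> {q0, q1, q2, q3, q4, q5}  [seen]
{q2, q3, q4} --a--> {q0, q1, q2, q4, q5}  [seen]
{q2, q3, q4} --b--> {q0, q1, q2, q3, q4}  [seen]
{q2, q3, q4} --c--> {q2, q3, q4}  [seen]
{q0, q1, q2, q4} --a--> {q0, q1, q2, q4, q5}  [seen]
{q0, q1, q2, q4} --b--> {q0, q1, q2, q3, q4, q5}  [seen]
{q0, q1, q2, q4} --c--> {q0, q1, q2, q3, q4, q5}  [seen]
{q0, q1, q3, q4, q5} --a--> {q0, q1, q2, q4, q5}  [seen]
{q0, q1, q3, q4, q5} --b--> {q0, q1, q2, q3, q4, q5}  [seen]
{q0, q1, q3, q4, q5} --c--> {q0, q1, q2, q4, q5}  [seen]
{q0, q1, q2, q3, q4, q5} --a--> {q0, q1, q2, q4, q5}  [seen]
{q0, q1, q2, q3, q4, q5} --b--> {q0, q1, q2, q3, q4, q5}  [seen]
{q0, q1, q2, q3, q4, q5} --c--> {q0, q1, q2, q3, q4, q5}  [seen]
Reachable DFA states: {q0}, {q0, q1, q5}, {q2, q3}, {q1, q2, q4, q5}, {q0, q1, q2, q4, q5}, {q1, q2, q3, q4, q5}, {q0, q1, q4, q5}, {q0, q1, q2, q3, q4}, {q2, q3, q4}, {q0, q1, q2, q4}, {q0, q1, q3, q4, q5}, {q0, q1, q2, q3, q4, q5}.

12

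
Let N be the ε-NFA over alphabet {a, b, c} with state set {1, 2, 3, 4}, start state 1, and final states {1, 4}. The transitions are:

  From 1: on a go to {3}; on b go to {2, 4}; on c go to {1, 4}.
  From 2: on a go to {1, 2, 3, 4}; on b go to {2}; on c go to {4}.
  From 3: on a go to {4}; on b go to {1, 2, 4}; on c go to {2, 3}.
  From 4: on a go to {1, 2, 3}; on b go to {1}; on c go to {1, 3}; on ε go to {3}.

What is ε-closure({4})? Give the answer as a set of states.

Begin with {4}.
4 →ε {3}; add 3.
ε-closure = {3, 4}.

{3, 4}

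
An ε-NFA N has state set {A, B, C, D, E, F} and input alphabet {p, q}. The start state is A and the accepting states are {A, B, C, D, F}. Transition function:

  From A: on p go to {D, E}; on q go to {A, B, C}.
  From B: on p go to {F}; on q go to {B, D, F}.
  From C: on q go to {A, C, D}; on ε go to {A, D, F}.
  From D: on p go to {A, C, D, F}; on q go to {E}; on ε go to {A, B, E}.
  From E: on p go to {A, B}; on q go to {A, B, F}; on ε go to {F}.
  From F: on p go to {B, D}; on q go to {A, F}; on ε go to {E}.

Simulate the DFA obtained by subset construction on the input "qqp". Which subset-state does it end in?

{A, B, C, D, E, F}

Start: {A}.
δ(A,q) = {A, B, C}.
Union: {A, B, C}.
ε-closure gives {A, B, C, D, E, F}.
After q: {A, B, C, D, E, F}.
δ(A,q) = {A, B, C}; δ(B,q) = {B, D, F}; δ(C,q) = {A, C, D}; δ(D,q) = {E}; δ(E,q) = {A, B, F}; δ(F,q) = {A, F}.
Union: {A, B, C, D, E, F}.
After q: {A, B, C, D, E, F}.
δ(A,p) = {D, E}; δ(B,p) = {F}; δ(C,p) = ∅; δ(D,p) = {A, C, D, F}; δ(E,p) = {A, B}; δ(F,p) = {B, D}.
Union: {A, B, C, D, E, F}.
After p: {A, B, C, D, E, F}.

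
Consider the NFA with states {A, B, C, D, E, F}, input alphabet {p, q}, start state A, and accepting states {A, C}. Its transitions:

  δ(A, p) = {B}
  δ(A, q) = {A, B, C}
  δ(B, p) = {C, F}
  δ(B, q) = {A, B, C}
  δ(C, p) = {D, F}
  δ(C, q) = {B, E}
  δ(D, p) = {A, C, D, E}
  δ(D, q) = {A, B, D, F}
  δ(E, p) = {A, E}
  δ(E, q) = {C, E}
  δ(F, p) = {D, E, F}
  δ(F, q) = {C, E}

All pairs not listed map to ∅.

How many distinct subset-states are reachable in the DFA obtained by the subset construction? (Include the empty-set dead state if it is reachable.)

10

Start state of the DFA: {A}.
{A} --p--> {B}  [new]
{A} --q--> {A, B, C}  [new]
{B} --p--> {C, F}  [new]
{B} --q--> {A, B, C}  [seen]
{A, B, C} --p--> {B, C, D, F}  [new]
{A, B, C} --q--> {A, B, C, E}  [new]
{C, F} --p--> {D, E, F}  [new]
{C, F} --q--> {B, C, E}  [new]
{B, C, D, F} --p--> {A, C, D, E, F}  [new]
{B, C, D, F} --q--> {A, B, C, D, E, F}  [new]
{A, B, C, E} --p--> {A, B, C, D, E, F}  [seen]
{A, B, C, E} --q--> {A, B, C, E}  [seen]
{D, E, F} --p--> {A, C, D, E, F}  [seen]
{D, E, F} --q--> {A, B, C, D, E, F}  [seen]
{B, C, E} --p--> {A, C, D, E, F}  [seen]
{B, C, E} --q--> {A, B, C, E}  [seen]
{A, C, D, E, F} --p--> {A, B, C, D, E, F}  [seen]
{A, C, D, E, F} --q--> {A, B, C, D, E, F}  [seen]
{A, B, C, D, E, F} --p--> {A, B, C, D, E, F}  [seen]
{A, B, C, D, E, F} --q--> {A, B, C, D, E, F}  [seen]
Reachable DFA states: {A}, {B}, {A, B, C}, {C, F}, {B, C, D, F}, {A, B, C, E}, {D, E, F}, {B, C, E}, {A, C, D, E, F}, {A, B, C, D, E, F}.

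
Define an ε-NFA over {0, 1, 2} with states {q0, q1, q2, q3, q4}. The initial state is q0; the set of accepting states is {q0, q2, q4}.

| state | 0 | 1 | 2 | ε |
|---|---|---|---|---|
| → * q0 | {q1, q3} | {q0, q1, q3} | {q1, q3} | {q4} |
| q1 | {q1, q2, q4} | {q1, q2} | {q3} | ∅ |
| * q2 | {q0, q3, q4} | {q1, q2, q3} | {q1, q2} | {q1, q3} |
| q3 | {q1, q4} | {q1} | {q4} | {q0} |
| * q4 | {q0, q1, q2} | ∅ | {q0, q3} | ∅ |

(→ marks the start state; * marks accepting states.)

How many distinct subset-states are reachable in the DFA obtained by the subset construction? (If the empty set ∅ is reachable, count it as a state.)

3

Start state of the DFA: {q0, q4} (ε-closure of the NFA start).
{q0, q4} --0--> {q0, q1, q2, q3, q4}  [new]
{q0, q4} --1--> {q0, q1, q3, q4}  [new]
{q0, q4} --2--> {q0, q1, q3, q4}  [seen]
{q0, q1, q2, q3, q4} --0--> {q0, q1, q2, q3, q4}  [seen]
{q0, q1, q2, q3, q4} --1--> {q0, q1, q2, q3, q4}  [seen]
{q0, q1, q2, q3, q4} --2--> {q0, q1, q2, q3, q4}  [seen]
{q0, q1, q3, q4} --0--> {q0, q1, q2, q3, q4}  [seen]
{q0, q1, q3, q4} --1--> {q0, q1, q2, q3, q4}  [seen]
{q0, q1, q3, q4} --2--> {q0, q1, q3, q4}  [seen]
Reachable DFA states: {q0, q4}, {q0, q1, q2, q3, q4}, {q0, q1, q3, q4}.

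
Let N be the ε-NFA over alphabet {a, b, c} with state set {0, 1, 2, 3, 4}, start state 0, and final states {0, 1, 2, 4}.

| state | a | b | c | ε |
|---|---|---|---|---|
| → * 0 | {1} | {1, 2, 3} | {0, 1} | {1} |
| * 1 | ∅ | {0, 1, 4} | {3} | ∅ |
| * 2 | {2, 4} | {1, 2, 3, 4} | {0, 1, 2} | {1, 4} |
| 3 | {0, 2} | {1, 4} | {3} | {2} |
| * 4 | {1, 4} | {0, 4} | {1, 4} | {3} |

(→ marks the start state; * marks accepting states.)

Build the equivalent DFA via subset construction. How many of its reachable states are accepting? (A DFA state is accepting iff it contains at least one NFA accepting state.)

Start state of the DFA: {0, 1} (ε-closure of the NFA start).
{0, 1} --a--> {1}  [new]
{0, 1} --b--> {0, 1, 2, 3, 4}  [new]
{0, 1} --c--> {0, 1, 2, 3, 4}  [seen]
{1} --a--> ∅  [new]
{1} --b--> {0, 1, 2, 3, 4}  [seen]
{1} --c--> {1, 2, 3, 4}  [new]
{0, 1, 2, 3, 4} --a--> {0, 1, 2, 3, 4}  [seen]
{0, 1, 2, 3, 4} --b--> {0, 1, 2, 3, 4}  [seen]
{0, 1, 2, 3, 4} --c--> {0, 1, 2, 3, 4}  [seen]
∅ --a--> ∅  [seen]
∅ --b--> ∅  [seen]
∅ --c--> ∅  [seen]
{1, 2, 3, 4} --a--> {0, 1, 2, 3, 4}  [seen]
{1, 2, 3, 4} --b--> {0, 1, 2, 3, 4}  [seen]
{1, 2, 3, 4} --c--> {0, 1, 2, 3, 4}  [seen]
Reachable DFA states: {0, 1}, {1}, {0, 1, 2, 3, 4}, ∅, {1, 2, 3, 4}.
Accepting DFA states (contain an NFA accepting state): {0, 1}, {1}, {0, 1, 2, 3, 4}, {1, 2, 3, 4}.

4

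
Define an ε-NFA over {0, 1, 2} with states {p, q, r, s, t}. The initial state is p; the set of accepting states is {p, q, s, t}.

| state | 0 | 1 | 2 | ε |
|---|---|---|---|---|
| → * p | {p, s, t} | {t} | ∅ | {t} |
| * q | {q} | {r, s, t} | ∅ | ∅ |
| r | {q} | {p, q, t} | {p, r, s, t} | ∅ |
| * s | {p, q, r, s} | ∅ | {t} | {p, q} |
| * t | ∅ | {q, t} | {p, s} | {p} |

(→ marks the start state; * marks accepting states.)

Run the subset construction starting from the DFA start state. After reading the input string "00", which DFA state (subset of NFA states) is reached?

Start: {p, t}.
δ(p,0) = {p, s, t}; δ(t,0) = ∅.
Union: {p, s, t}.
ε-closure gives {p, q, s, t}.
After 0: {p, q, s, t}.
δ(p,0) = {p, s, t}; δ(q,0) = {q}; δ(s,0) = {p, q, r, s}; δ(t,0) = ∅.
Union: {p, q, r, s, t}.
After 0: {p, q, r, s, t}.

{p, q, r, s, t}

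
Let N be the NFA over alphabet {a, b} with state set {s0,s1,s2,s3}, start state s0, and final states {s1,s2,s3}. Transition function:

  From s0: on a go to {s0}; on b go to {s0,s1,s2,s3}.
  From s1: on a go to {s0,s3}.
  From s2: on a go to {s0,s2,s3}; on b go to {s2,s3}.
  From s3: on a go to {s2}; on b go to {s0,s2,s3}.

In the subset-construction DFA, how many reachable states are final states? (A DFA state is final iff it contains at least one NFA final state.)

Start state of the DFA: {s0}.
{s0} --a--> {s0}  [seen]
{s0} --b--> {s0,s1,s2,s3}  [new]
{s0,s1,s2,s3} --a--> {s0,s2,s3}  [new]
{s0,s1,s2,s3} --b--> {s0,s1,s2,s3}  [seen]
{s0,s2,s3} --a--> {s0,s2,s3}  [seen]
{s0,s2,s3} --b--> {s0,s1,s2,s3}  [seen]
Reachable DFA states: {s0}, {s0,s1,s2,s3}, {s0,s2,s3}.
Accepting DFA states (contain an NFA accepting state): {s0,s1,s2,s3}, {s0,s2,s3}.

2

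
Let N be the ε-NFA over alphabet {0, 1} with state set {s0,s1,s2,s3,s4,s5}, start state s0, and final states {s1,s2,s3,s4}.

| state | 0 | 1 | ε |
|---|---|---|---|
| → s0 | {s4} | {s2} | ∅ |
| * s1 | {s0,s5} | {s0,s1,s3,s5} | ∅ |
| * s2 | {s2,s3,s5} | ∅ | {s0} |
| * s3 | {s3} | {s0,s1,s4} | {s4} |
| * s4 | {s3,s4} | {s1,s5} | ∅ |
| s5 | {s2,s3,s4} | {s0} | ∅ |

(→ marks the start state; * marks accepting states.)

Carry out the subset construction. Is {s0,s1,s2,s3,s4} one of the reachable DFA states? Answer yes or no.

Start state of the DFA: {s0} (ε-closure of the NFA start).
{s0} --0--> {s4}  [new]
{s0} --1--> {s0,s2}  [new]
{s4} --0--> {s3,s4}  [new]
{s4} --1--> {s1,s5}  [new]
{s0,s2} --0--> {s0,s2,s3,s4,s5}  [new]
{s0,s2} --1--> {s0,s2}  [seen]
{s3,s4} --0--> {s3,s4}  [seen]
{s3,s4} --1--> {s0,s1,s4,s5}  [new]
{s1,s5} --0--> {s0,s2,s3,s4,s5}  [seen]
{s1,s5} --1--> {s0,s1,s3,s4,s5}  [new]
{s0,s2,s3,s4,s5} --0--> {s0,s2,s3,s4,s5}  [seen]
{s0,s2,s3,s4,s5} --1--> {s0,s1,s2,s4,s5}  [new]
{s0,s1,s4,s5} --0--> {s0,s2,s3,s4,s5}  [seen]
{s0,s1,s4,s5} --1--> {s0,s1,s2,s3,s4,s5}  [new]
{s0,s1,s3,s4,s5} --0--> {s0,s2,s3,s4,s5}  [seen]
{s0,s1,s3,s4,s5} --1--> {s0,s1,s2,s3,s4,s5}  [seen]
{s0,s1,s2,s4,s5} --0--> {s0,s2,s3,s4,s5}  [seen]
{s0,s1,s2,s4,s5} --1--> {s0,s1,s2,s3,s4,s5}  [seen]
{s0,s1,s2,s3,s4,s5} --0--> {s0,s2,s3,s4,s5}  [seen]
{s0,s1,s2,s3,s4,s5} --1--> {s0,s1,s2,s3,s4,s5}  [seen]
Reachable DFA states: {s0}, {s4}, {s0,s2}, {s3,s4}, {s1,s5}, {s0,s2,s3,s4,s5}, {s0,s1,s4,s5}, {s0,s1,s3,s4,s5}, {s0,s1,s2,s4,s5}, {s0,s1,s2,s3,s4,s5}.
{s0,s1,s2,s3,s4} is not among them.

no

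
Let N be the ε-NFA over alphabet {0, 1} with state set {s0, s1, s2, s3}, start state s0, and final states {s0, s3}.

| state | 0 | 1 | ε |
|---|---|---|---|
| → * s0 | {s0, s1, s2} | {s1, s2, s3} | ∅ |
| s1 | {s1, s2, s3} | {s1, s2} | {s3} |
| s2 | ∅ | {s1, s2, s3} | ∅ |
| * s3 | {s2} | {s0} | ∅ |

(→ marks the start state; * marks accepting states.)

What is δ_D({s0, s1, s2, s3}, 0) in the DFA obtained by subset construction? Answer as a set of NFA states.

δ(s0,0) = {s0, s1, s2}; δ(s1,0) = {s1, s2, s3}; δ(s2,0) = ∅; δ(s3,0) = {s2}.
Union: {s0, s1, s2, s3}.

{s0, s1, s2, s3}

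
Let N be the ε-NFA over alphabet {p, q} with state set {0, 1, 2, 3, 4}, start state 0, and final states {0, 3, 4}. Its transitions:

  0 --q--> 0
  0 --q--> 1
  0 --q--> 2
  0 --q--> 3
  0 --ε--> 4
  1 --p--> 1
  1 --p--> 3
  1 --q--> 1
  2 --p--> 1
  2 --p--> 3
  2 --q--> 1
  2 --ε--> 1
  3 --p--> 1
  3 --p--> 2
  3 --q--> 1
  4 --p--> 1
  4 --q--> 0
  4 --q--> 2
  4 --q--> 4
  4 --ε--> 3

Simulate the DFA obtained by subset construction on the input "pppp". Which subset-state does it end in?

Start: {0, 3, 4}.
δ(0,p) = ∅; δ(3,p) = {1, 2}; δ(4,p) = {1}.
Union: {1, 2}.
After p: {1, 2}.
δ(1,p) = {1, 3}; δ(2,p) = {1, 3}.
Union: {1, 3}.
After p: {1, 3}.
δ(1,p) = {1, 3}; δ(3,p) = {1, 2}.
Union: {1, 2, 3}.
After p: {1, 2, 3}.
δ(1,p) = {1, 3}; δ(2,p) = {1, 3}; δ(3,p) = {1, 2}.
Union: {1, 2, 3}.
After p: {1, 2, 3}.

{1, 2, 3}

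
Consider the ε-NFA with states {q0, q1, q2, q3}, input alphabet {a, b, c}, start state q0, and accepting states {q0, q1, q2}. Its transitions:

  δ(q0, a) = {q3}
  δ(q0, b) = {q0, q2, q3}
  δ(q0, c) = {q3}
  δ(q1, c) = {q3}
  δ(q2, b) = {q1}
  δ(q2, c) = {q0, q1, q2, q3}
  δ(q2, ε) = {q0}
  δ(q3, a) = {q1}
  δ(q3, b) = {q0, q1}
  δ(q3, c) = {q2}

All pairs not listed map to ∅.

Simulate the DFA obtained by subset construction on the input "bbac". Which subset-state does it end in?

Start: {q0}.
δ(q0,b) = {q0, q2, q3}.
Union: {q0, q2, q3}.
After b: {q0, q2, q3}.
δ(q0,b) = {q0, q2, q3}; δ(q2,b) = {q1}; δ(q3,b) = {q0, q1}.
Union: {q0, q1, q2, q3}.
After b: {q0, q1, q2, q3}.
δ(q0,a) = {q3}; δ(q1,a) = ∅; δ(q2,a) = ∅; δ(q3,a) = {q1}.
Union: {q1, q3}.
After a: {q1, q3}.
δ(q1,c) = {q3}; δ(q3,c) = {q2}.
Union: {q2, q3}.
ε-closure gives {q0, q2, q3}.
After c: {q0, q2, q3}.

{q0, q2, q3}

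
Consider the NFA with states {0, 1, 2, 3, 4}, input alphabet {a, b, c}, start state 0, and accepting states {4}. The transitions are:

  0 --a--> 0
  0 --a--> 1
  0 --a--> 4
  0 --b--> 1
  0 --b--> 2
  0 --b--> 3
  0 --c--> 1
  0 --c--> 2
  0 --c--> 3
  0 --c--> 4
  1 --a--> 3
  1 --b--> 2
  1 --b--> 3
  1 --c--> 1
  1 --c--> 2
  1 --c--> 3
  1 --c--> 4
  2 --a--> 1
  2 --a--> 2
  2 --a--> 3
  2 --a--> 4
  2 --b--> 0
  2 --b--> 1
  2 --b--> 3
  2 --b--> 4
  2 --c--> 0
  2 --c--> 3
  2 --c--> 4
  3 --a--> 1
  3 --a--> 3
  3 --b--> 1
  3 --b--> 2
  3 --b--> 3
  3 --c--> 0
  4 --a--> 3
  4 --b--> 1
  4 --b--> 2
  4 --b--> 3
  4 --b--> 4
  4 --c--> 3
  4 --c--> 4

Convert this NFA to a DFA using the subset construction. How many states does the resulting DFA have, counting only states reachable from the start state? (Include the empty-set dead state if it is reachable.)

Start state of the DFA: {0}.
{0} --a--> {0, 1, 4}  [new]
{0} --b--> {1, 2, 3}  [new]
{0} --c--> {1, 2, 3, 4}  [new]
{0, 1, 4} --a--> {0, 1, 3, 4}  [new]
{0, 1, 4} --b--> {1, 2, 3, 4}  [seen]
{0, 1, 4} --c--> {1, 2, 3, 4}  [seen]
{1, 2, 3} --a--> {1, 2, 3, 4}  [seen]
{1, 2, 3} --b--> {0, 1, 2, 3, 4}  [new]
{1, 2, 3} --c--> {0, 1, 2, 3, 4}  [seen]
{1, 2, 3, 4} --a--> {1, 2, 3, 4}  [seen]
{1, 2, 3, 4} --b--> {0, 1, 2, 3, 4}  [seen]
{1, 2, 3, 4} --c--> {0, 1, 2, 3, 4}  [seen]
{0, 1, 3, 4} --a--> {0, 1, 3, 4}  [seen]
{0, 1, 3, 4} --b--> {1, 2, 3, 4}  [seen]
{0, 1, 3, 4} --c--> {0, 1, 2, 3, 4}  [seen]
{0, 1, 2, 3, 4} --a--> {0, 1, 2, 3, 4}  [seen]
{0, 1, 2, 3, 4} --b--> {0, 1, 2, 3, 4}  [seen]
{0, 1, 2, 3, 4} --c--> {0, 1, 2, 3, 4}  [seen]
Reachable DFA states: {0}, {0, 1, 4}, {1, 2, 3}, {1, 2, 3, 4}, {0, 1, 3, 4}, {0, 1, 2, 3, 4}.

6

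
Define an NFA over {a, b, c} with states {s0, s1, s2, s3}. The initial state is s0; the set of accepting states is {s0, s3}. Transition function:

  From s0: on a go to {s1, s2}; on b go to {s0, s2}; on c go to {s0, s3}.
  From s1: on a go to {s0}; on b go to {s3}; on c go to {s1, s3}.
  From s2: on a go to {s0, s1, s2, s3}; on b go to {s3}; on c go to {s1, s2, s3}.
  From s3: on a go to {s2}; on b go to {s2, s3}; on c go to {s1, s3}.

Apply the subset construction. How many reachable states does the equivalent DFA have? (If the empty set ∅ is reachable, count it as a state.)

13

Start state of the DFA: {s0}.
{s0} --a--> {s1, s2}  [new]
{s0} --b--> {s0, s2}  [new]
{s0} --c--> {s0, s3}  [new]
{s1, s2} --a--> {s0, s1, s2, s3}  [new]
{s1, s2} --b--> {s3}  [new]
{s1, s2} --c--> {s1, s2, s3}  [new]
{s0, s2} --a--> {s0, s1, s2, s3}  [seen]
{s0, s2} --b--> {s0, s2, s3}  [new]
{s0, s2} --c--> {s0, s1, s2, s3}  [seen]
{s0, s3} --a--> {s1, s2}  [seen]
{s0, s3} --b--> {s0, s2, s3}  [seen]
{s0, s3} --c--> {s0, s1, s3}  [new]
{s0, s1, s2, s3} --a--> {s0, s1, s2, s3}  [seen]
{s0, s1, s2, s3} --b--> {s0, s2, s3}  [seen]
{s0, s1, s2, s3} --c--> {s0, s1, s2, s3}  [seen]
{s3} --a--> {s2}  [new]
{s3} --b--> {s2, s3}  [new]
{s3} --c--> {s1, s3}  [new]
{s1, s2, s3} --a--> {s0, s1, s2, s3}  [seen]
{s1, s2, s3} --b--> {s2, s3}  [seen]
{s1, s2, s3} --c--> {s1, s2, s3}  [seen]
{s0, s2, s3} --a--> {s0, s1, s2, s3}  [seen]
{s0, s2, s3} --b--> {s0, s2, s3}  [seen]
{s0, s2, s3} --c--> {s0, s1, s2, s3}  [seen]
{s0, s1, s3} --a--> {s0, s1, s2}  [new]
{s0, s1, s3} --b--> {s0, s2, s3}  [seen]
{s0, s1, s3} --c--> {s0, s1, s3}  [seen]
{s2} --a--> {s0, s1, s2, s3}  [seen]
{s2} --b--> {s3}  [seen]
{s2} --c--> {s1, s2, s3}  [seen]
{s2, s3} --a--> {s0, s1, s2, s3}  [seen]
{s2, s3} --b--> {s2, s3}  [seen]
{s2, s3} --c--> {s1, s2, s3}  [seen]
{s1, s3} --a--> {s0, s2}  [seen]
{s1, s3} --b--> {s2, s3}  [seen]
{s1, s3} --c--> {s1, s3}  [seen]
{s0, s1, s2} --a--> {s0, s1, s2, s3}  [seen]
{s0, s1, s2} --b--> {s0, s2, s3}  [seen]
{s0, s1, s2} --c--> {s0, s1, s2, s3}  [seen]
Reachable DFA states: {s0}, {s1, s2}, {s0, s2}, {s0, s3}, {s0, s1, s2, s3}, {s3}, {s1, s2, s3}, {s0, s2, s3}, {s0, s1, s3}, {s2}, {s2, s3}, {s1, s3}, {s0, s1, s2}.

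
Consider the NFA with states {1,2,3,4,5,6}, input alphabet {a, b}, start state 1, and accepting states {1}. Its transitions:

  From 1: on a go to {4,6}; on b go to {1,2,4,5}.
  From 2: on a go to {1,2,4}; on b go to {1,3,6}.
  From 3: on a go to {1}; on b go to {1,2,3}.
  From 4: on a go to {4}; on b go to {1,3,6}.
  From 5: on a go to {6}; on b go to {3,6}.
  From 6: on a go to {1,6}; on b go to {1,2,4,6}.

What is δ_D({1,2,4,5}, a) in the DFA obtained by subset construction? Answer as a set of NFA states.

{1,2,4,6}

δ(1,a) = {4,6}; δ(2,a) = {1,2,4}; δ(4,a) = {4}; δ(5,a) = {6}.
Union: {1,2,4,6}.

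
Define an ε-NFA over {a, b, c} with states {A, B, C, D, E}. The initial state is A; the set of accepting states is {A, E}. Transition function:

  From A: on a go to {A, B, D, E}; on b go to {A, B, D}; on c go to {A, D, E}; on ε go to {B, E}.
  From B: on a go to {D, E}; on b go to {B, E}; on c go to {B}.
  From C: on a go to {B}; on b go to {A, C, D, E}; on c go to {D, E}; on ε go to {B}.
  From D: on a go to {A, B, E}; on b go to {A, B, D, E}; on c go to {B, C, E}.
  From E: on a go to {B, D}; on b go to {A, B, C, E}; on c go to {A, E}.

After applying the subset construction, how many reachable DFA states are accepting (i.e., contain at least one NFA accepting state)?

Start state of the DFA: {A, B, E} (ε-closure of the NFA start).
{A, B, E} --a--> {A, B, D, E}  [new]
{A, B, E} --b--> {A, B, C, D, E}  [new]
{A, B, E} --c--> {A, B, D, E}  [seen]
{A, B, D, E} --a--> {A, B, D, E}  [seen]
{A, B, D, E} --b--> {A, B, C, D, E}  [seen]
{A, B, D, E} --c--> {A, B, C, D, E}  [seen]
{A, B, C, D, E} --a--> {A, B, D, E}  [seen]
{A, B, C, D, E} --b--> {A, B, C, D, E}  [seen]
{A, B, C, D, E} --c--> {A, B, C, D, E}  [seen]
Reachable DFA states: {A, B, E}, {A, B, D, E}, {A, B, C, D, E}.
Accepting DFA states (contain an NFA accepting state): {A, B, E}, {A, B, D, E}, {A, B, C, D, E}.

3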